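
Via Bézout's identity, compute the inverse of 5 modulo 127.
Extended GCD: 5(51) + 127(-2) = 1. So 5^(-1) ≡ 51 ≡ 51 (mod 127). Verify: 5 × 51 = 255 ≡ 1 (mod 127)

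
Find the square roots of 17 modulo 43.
The square roots of 17 mod 43 are 24 and 19. Verify: 24² = 576 ≡ 17 (mod 43)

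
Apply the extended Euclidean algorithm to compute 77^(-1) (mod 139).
Extended GCD: 77(65) + 139(-36) = 1. So 77^(-1) ≡ 65 ≡ 65 (mod 139). Verify: 77 × 65 = 5005 ≡ 1 (mod 139)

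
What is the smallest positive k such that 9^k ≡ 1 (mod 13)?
Powers of 9 mod 13: 9^1≡9, 9^2≡3, 9^3≡1. Order = 3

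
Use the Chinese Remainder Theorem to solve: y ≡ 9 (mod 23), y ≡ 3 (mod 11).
124

Using the Chinese Remainder Theorem:
M = product of moduli = 253
For equation 1: M_1 = 11, 11 ≡ 11 (mod 23), inverse of 11 mod 23 is 21 (check: 11 × 21 = 231 ≡ 1 (mod 23))
For equation 2: M_2 = 23, 23 ≡ 1 (mod 11), inverse of 23 mod 11 is 1 (check: 1 × 1 = 1 ≡ 1 (mod 11))
Combine: y ≡ Σ r_i×M_i×(M_i⁻¹ mod m_i) = 9×11×21 + 3×23×1 = 2079 + 69 = 2148
2148 mod 253 = 124
y ≡ 124 (mod 253)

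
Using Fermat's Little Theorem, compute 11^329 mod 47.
By Fermat: 11^{46} ≡ 1 (mod 47). 329 ≡ 7 (mod 46). So 11^{329} ≡ 11^{7} ≡ 31 (mod 47)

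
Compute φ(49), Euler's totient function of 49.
42

Prime factorization: 49 = 7^2
Using the formula φ(n) = n × Π(1 - 1/p) for each prime factor p:
φ(49) = 49 × (1 - 1/7)
φ(49) = 42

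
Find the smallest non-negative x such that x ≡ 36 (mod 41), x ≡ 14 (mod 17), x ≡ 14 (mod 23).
405

Using the Chinese Remainder Theorem:
M = product of moduli = 16031
For equation 1: M_1 = 391, 391 ≡ 22 (mod 41), inverse of 391 mod 41 is 28 (check: 22 × 28 = 616 ≡ 1 (mod 41))
For equation 2: M_2 = 943, 943 ≡ 8 (mod 17), inverse of 943 mod 17 is 15 (check: 8 × 15 = 120 ≡ 1 (mod 17))
For equation 3: M_3 = 697, 697 ≡ 7 (mod 23), inverse of 697 mod 23 is 10 (check: 7 × 10 = 70 ≡ 1 (mod 23))
Combine: x ≡ Σ r_i×M_i×(M_i⁻¹ mod m_i) = 36×391×28 + 14×943×15 + 14×697×10 = 394128 + 198030 + 97580 = 689738
689738 mod 16031 = 405
x ≡ 405 (mod 16031)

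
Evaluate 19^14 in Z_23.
Using repeated squaring. 14 = 8 + 4 + 2 (binary 1110). Repeated squaring mod 23: 19^1 ≡ 19; 19^2 ≡ 19² = 361 ≡ 16; 19^4 ≡ 16² = 256 ≡ 3; 19^8 ≡ 3² = 9 ≡ 9. Multiply: 19^14 = 19^8 × 19^4 × 19^2 ≡ 9 × 3 × 16 (mod 23): 9 × 3 = 27 ≡ 4; 4 × 16 = 64 ≡ 18. So 19^14 ≡ 18 (mod 23).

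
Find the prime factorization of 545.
5 × 109

Divide by primes starting from smallest:
545 ÷ 5 = 109
109 ÷ 109 = 1

545 = 5 × 109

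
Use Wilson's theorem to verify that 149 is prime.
(148)! mod 149 = 148. Since this equals -1 (mod 149), Wilson confirms 149 is prime.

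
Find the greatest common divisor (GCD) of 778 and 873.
1

Using the Euclidean algorithm:
778 = 0 × 873 + 778
873 = 1 × 778 + 95
778 = 8 × 95 + 18
95 = 5 × 18 + 5
18 = 3 × 5 + 3
5 = 1 × 3 + 2
3 = 1 × 2 + 1
2 = 2 × 1 + 0

GCD(778, 873) = 1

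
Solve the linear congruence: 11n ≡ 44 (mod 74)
4

Since gcd(11, 74) = 1 divides 44, a solution exists.
Multiply both sides by the inverse of 11 mod 74:
  11^(-1) mod 74 = 27
  x ≡ 27 × 44 ≡ 1188 ≡ 4 (mod 74)
Verification: 11 × 4 = 44 = 0 × 74 + 44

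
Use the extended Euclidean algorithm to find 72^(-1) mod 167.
Extended GCD: 72(58) + 167(-25) = 1. So 72^(-1) ≡ 58 ≡ 58 (mod 167). Verify: 72 × 58 = 4176 ≡ 1 (mod 167)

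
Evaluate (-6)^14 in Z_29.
Using repeated squaring. (-6) ≡ 23 (mod 29). 14 = 8 + 4 + 2 (binary 1110). Repeated squaring mod 29: 23^1 ≡ 23; 23^2 ≡ 23² = 529 ≡ 7; 23^4 ≡ 7² = 49 ≡ 20; 23^8 ≡ 20² = 400 ≡ 23. Multiply: (-6)^14 ≡ 23^8 × 23^4 × 23^2 ≡ 23 × 20 × 7 (mod 29): 23 × 20 = 460 ≡ 25; 25 × 7 = 175 ≡ 1. So (-6)^14 ≡ 1 (mod 29).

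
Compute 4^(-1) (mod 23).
4^(-1) ≡ 6 (mod 23). Verification: 4 × 6 = 24 ≡ 1 (mod 23)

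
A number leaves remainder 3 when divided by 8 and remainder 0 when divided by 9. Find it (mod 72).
M = 8 × 9 = 72. M₁ = 9, y₁ ≡ 1 (mod 8). M₂ = 8, y₂ ≡ 8 (mod 9). r = 3×9×1 + 0×8×8 ≡ 27 (mod 72)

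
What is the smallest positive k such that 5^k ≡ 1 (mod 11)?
Powers of 5 mod 11: 5^1≡5, 5^2≡3, 5^3≡4, 5^4≡9, 5^5≡1. Order = 5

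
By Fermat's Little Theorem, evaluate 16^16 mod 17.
By Fermat's Little Theorem, 16^{16} ≡ 1 (mod 17) since 17 is prime and gcd(16, 17) = 1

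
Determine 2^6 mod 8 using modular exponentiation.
6 = 4 + 2 (binary 110). Repeated squaring mod 8: 2^1 ≡ 2; 2^2 ≡ 2² = 4 ≡ 4; 2^4 ≡ 4² = 16 ≡ 0. Multiply: 2^6 = 2^4 × 2^2 ≡ 0 × 4 (mod 8): 0 × 4 = 0 ≡ 0. So 2^6 ≡ 0 (mod 8).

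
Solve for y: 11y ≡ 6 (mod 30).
6

Since gcd(11, 30) = 1 divides 6, a solution exists.
Multiply both sides by the inverse of 11 mod 30:
  11^(-1) mod 30 = 11
  x ≡ 11 × 6 ≡ 66 ≡ 6 (mod 30)
Verification: 11 × 6 = 66 = 2 × 30 + 6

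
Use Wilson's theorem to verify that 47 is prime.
(46)! mod 47 = 46. Since this equals -1 (mod 47), Wilson confirms 47 is prime.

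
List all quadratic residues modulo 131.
QRs mod 131: {1, 3, 4, 5, 7, 9, 11, 12, 13, 15, 16, 20, 21, 25, 27, 28, 33, 34, 35, 36, 38, 39, 41, 43, 44, 45, 46, 48, 49, 52, 53, 55, 58, 59, 60, 61, 62, 63, 64, 65, 74, 75, 77, 80, 81, 84, 89, 91, 94, 99, 100, 101, 102, 105, 107, 108, 109, 112, 113, 114, 117, 121, 123, 125, 129}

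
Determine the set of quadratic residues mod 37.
QRs mod 37: {1, 3, 4, 7, 9, 10, 11, 12, 16, 21, 25, 26, 27, 28, 30, 33, 34, 36}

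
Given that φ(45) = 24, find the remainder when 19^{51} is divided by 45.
By Euler: 19^{24} ≡ 1 (mod 45) since gcd(19, 45) = 1. 51 = 2×24 + 3. So 19^{51} ≡ 19^{3} ≡ 19 (mod 45)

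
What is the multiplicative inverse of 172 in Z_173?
172^(-1) ≡ 172 (mod 173). Verification: 172 × 172 = 29584 ≡ 1 (mod 173)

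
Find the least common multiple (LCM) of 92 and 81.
7452

First find GCD(92, 81) using the Euclidean algorithm:
92 = 1 × 81 + 11
81 = 7 × 11 + 4
11 = 2 × 4 + 3
4 = 1 × 3 + 1
3 = 3 × 1 + 0
GCD(92, 81) = 1

LCM formula: LCM(a, b) = (a × b) / GCD(a, b)
LCM(92, 81) = (92 × 81) / 1
LCM(92, 81) = 7452 / 1
LCM(92, 81) = 7452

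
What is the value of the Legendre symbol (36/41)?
(36/41) = 36^{20} mod 41 = 1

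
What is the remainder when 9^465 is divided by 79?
Using Fermat: 9^{78} ≡ 1 (mod 79). 465 ≡ 75 (mod 78). So 9^{465} ≡ 9^{75} ≡ 22 (mod 79)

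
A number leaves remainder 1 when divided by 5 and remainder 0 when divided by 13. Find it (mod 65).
M = 5 × 13 = 65. M₁ = 13, y₁ ≡ 2 (mod 5). M₂ = 5, y₂ ≡ 8 (mod 13). n = 1×13×2 + 0×5×8 ≡ 26 (mod 65)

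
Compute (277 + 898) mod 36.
23

(277 + 898) = 1175
1175 mod 36 = 23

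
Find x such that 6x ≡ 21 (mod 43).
25

Since gcd(6, 43) = 1 divides 21, a solution exists.
Multiply both sides by the inverse of 6 mod 43:
  6^(-1) mod 43 = 36
  x ≡ 36 × 21 ≡ 756 ≡ 25 (mod 43)
Verification: 6 × 25 = 150 = 3 × 43 + 21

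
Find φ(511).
432

Prime factorization: 511 = 7 × 73
Using the formula φ(n) = n × Π(1 - 1/p) for each prime factor p:
φ(511) = 511 × (1 - 1/7) × (1 - 1/73)
φ(511) = 432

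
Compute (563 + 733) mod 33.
9

(563 + 733) = 1296
1296 mod 33 = 9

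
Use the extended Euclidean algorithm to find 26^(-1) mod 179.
Extended GCD: 26(62) + 179(-9) = 1. So 26^(-1) ≡ 62 ≡ 62 (mod 179). Verify: 26 × 62 = 1612 ≡ 1 (mod 179)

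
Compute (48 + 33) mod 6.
3

(48 + 33) = 81
81 mod 6 = 3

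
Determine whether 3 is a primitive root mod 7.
p - 1 = 6 has prime divisors 2, 3. Check 3^(6/q) mod 7 for each: 3^(6/2) = 3^3 ≡ 6, 3^(6/3) = 3^2 ≡ 2 (mod 7). None of these is 1, so 3 has order 6 = φ(7), so it is a primitive root mod 7.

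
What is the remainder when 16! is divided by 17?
By Wilson's theorem, (16)! ≡ -1 ≡ 16 (mod 17)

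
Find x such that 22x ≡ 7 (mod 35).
21

Since gcd(22, 35) = 1 divides 7, a solution exists.
Multiply both sides by the inverse of 22 mod 35:
  22^(-1) mod 35 = 8
  x ≡ 8 × 7 ≡ 56 ≡ 21 (mod 35)
Verification: 22 × 21 = 462 = 13 × 35 + 7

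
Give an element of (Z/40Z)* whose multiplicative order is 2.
9 has order 2 mod 40 since 9^{2} ≡ 1 (mod 40) and no smaller power works.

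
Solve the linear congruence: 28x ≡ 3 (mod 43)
17

Since gcd(28, 43) = 1 divides 3, a solution exists.
Multiply both sides by the inverse of 28 mod 43:
  28^(-1) mod 43 = 20
  x ≡ 20 × 3 ≡ 60 ≡ 17 (mod 43)
Verification: 28 × 17 = 476 = 11 × 43 + 3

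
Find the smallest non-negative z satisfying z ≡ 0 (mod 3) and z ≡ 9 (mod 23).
M = 3 × 23 = 69. M₁ = 23, y₁ ≡ 2 (mod 3). M₂ = 3, y₂ ≡ 8 (mod 23). z = 0×23×2 + 9×3×8 ≡ 9 (mod 69)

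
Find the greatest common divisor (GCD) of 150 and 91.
1

Using the Euclidean algorithm:
150 = 1 × 91 + 59
91 = 1 × 59 + 32
59 = 1 × 32 + 27
32 = 1 × 27 + 5
27 = 5 × 5 + 2
5 = 2 × 2 + 1
2 = 2 × 1 + 0

GCD(150, 91) = 1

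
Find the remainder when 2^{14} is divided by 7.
By Fermat: 2^{6} ≡ 1 (mod 7). 14 = 2×6 + 2. So 2^{14} ≡ 2^{2} ≡ 4 (mod 7)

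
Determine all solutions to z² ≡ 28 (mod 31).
The square roots of 28 mod 31 are 20 and 11. Verify: 20² = 400 ≡ 28 (mod 31)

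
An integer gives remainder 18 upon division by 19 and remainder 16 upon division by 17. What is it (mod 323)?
M = 19 × 17 = 323. M₁ = 17, y₁ ≡ 9 (mod 19). M₂ = 19, y₂ ≡ 9 (mod 17). y = 18×17×9 + 16×19×9 ≡ 322 (mod 323). The smallest positive such number is 322.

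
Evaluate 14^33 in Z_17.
Using Fermat: 14^{16} ≡ 1 (mod 17). 33 ≡ 1 (mod 16). So 14^{33} ≡ 14^{1} ≡ 14 (mod 17)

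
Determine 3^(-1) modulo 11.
3^(-1) ≡ 4 (mod 11). Verification: 3 × 4 = 12 ≡ 1 (mod 11)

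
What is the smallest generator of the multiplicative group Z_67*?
p - 1 = 66 has prime divisors 2, 3, 11. h is a primitive root mod 67 iff h^(66/q) ≢ 1 (mod 67) for each such q.
h = 2: 2^33 ≡ 66, 2^22 ≡ 37, 2^6 ≡ 64 (mod 67); none is 1, so 2 has order 66 and is a primitive root.
The smallest primitive root mod 67 is g = 2.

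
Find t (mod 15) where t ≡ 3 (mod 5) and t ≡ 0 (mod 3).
M = 5 × 3 = 15. M₁ = 3, y₁ ≡ 2 (mod 5). M₂ = 5, y₂ ≡ 2 (mod 3). t = 3×3×2 + 0×5×2 ≡ 3 (mod 15)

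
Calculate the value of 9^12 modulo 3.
Using repeated squaring. 9 ≡ 0 (mod 3). 12 = 8 + 4 (binary 1100). Repeated squaring mod 3: 0^1 ≡ 0; 0^2 ≡ 0² = 0 ≡ 0; 0^4 ≡ 0² = 0 ≡ 0; 0^8 ≡ 0² = 0 ≡ 0. Multiply: 9^12 ≡ 0^8 × 0^4 ≡ 0 × 0 (mod 3): 0 × 0 = 0 ≡ 0. So 9^12 ≡ 0 (mod 3).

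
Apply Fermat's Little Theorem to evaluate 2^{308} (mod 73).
4

By Fermat's Little Theorem, a^(p-1) ≡ 1 (mod p) for prime p and gcd(a, p) = 1
Here p = 73, so 2^72 ≡ 1 (mod 73)
We can reduce the exponent: 308 mod 72 = 20
So 2^308 ≡ 2^20 (mod 73)
Computing: 2^20 mod 73 = 4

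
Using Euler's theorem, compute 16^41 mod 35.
By Euler: 16^{24} ≡ 1 (mod 35) since gcd(16, 35) = 1. 41 = 1×24 + 17. So 16^{41} ≡ 16^{17} ≡ 11 (mod 35)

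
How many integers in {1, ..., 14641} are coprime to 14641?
13310

Prime factorization: 14641 = 11^4
Using the formula φ(n) = n × Π(1 - 1/p) for each prime factor p:
φ(14641) = 14641 × (1 - 1/11)
φ(14641) = 13310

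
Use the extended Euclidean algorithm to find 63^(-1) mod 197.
Extended GCD: 63(-25) + 197(8) = 1. So 63^(-1) ≡ 172 ≡ 172 (mod 197). Verify: 63 × 172 = 10836 ≡ 1 (mod 197)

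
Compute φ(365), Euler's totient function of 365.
288

Prime factorization: 365 = 5 × 73
Using the formula φ(n) = n × Π(1 - 1/p) for each prime factor p:
φ(365) = 365 × (1 - 1/5) × (1 - 1/73)
φ(365) = 288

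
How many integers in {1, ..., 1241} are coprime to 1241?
1152

Prime factorization: 1241 = 17 × 73
Using the formula φ(n) = n × Π(1 - 1/p) for each prime factor p:
φ(1241) = 1241 × (1 - 1/17) × (1 - 1/73)
φ(1241) = 1152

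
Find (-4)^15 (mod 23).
Using repeated squaring. (-4) ≡ 19 (mod 23). 15 = 8 + 4 + 2 + 1 (binary 1111). Repeated squaring mod 23: 19^1 ≡ 19; 19^2 ≡ 19² = 361 ≡ 16; 19^4 ≡ 16² = 256 ≡ 3; 19^8 ≡ 3² = 9 ≡ 9. Multiply: (-4)^15 ≡ 19^8 × 19^4 × 19^2 × 19^1 ≡ 9 × 3 × 16 × 19 (mod 23): 9 × 3 = 27 ≡ 4; 4 × 16 = 64 ≡ 18; 18 × 19 = 342 ≡ 20. So (-4)^15 ≡ 20 (mod 23).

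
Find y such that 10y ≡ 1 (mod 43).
10^(-1) ≡ 13 (mod 43). Verification: 10 × 13 = 130 ≡ 1 (mod 43)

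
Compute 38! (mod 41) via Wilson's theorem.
(40)! = (38)! × (39) × (40) ≡ -1 (mod 41). So (38)! ≡ -1 × [(40)(39)]^(-1) ≡ 20 (mod 41)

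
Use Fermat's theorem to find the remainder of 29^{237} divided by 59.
35

By Fermat's Little Theorem, a^(p-1) ≡ 1 (mod p) for prime p and gcd(a, p) = 1
Here p = 59, so 29^58 ≡ 1 (mod 59)
We can reduce the exponent: 237 mod 58 = 5
So 29^237 ≡ 29^5 (mod 59)
Computing: 29^5 mod 59 = 35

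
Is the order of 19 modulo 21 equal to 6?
Yes, ord_21(19) = 6.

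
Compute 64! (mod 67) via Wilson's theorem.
(66)! = (64)! × (65) × (66) ≡ -1 (mod 67). So (64)! ≡ -1 × [(66)(65)]^(-1) ≡ 33 (mod 67)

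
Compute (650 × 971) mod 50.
0

(650 × 971) = 631150
631150 mod 50 = 0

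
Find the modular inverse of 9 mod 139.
9^(-1) ≡ 31 (mod 139). Verification: 9 × 31 = 279 ≡ 1 (mod 139)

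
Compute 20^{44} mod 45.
40

Using successive squaring:
Binary expansion of 44: 101100
Powers of 20 mod 45 (each is the square of the previous):
  20^1 ≡ 20 (mod 45)
  20^2 ≡ 20² = 400 ≡ 40 (mod 45)
  20^4 ≡ 40² = 1600 ≡ 25 (mod 45)
  20^8 ≡ 25² = 625 ≡ 40 (mod 45)
  20^16 ≡ 40² = 1600 ≡ 25 (mod 45)
  20^32 ≡ 25² = 625 ≡ 40 (mod 45)
44 = 32 + 8 + 4, so 20^44 = 20^32 × 20^8 × 20^4 ≡ 40 × 40 × 25 (mod 45)
Multiplying step by step:
  40 × 40 = 1600 ≡ 25 (mod 45)
  25 × 25 = 625 ≡ 40 (mod 45)
Result: 20^44 ≡ 40 (mod 45)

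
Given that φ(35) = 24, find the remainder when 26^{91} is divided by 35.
By Euler: 26^{24} ≡ 1 (mod 35) since gcd(26, 35) = 1. 91 = 3×24 + 19. So 26^{91} ≡ 26^{19} ≡ 26 (mod 35)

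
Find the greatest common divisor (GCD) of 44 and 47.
1

Using the Euclidean algorithm:
44 = 0 × 47 + 44
47 = 1 × 44 + 3
44 = 14 × 3 + 2
3 = 1 × 2 + 1
2 = 2 × 1 + 0

GCD(44, 47) = 1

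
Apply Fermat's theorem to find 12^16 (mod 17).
By Fermat's Little Theorem, 12^{16} ≡ 1 (mod 17) since 17 is prime and gcd(12, 17) = 1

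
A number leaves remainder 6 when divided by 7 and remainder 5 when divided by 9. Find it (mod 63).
M = 7 × 9 = 63. M₁ = 9, y₁ ≡ 4 (mod 7). M₂ = 7, y₂ ≡ 4 (mod 9). t = 6×9×4 + 5×7×4 ≡ 41 (mod 63)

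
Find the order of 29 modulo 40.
Powers of 29 mod 40: 29^1≡29, 29^2≡1. Order = 2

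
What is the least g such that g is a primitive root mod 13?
p - 1 = 12 has prime divisors 2, 3. h is a primitive root mod 13 iff h^(12/q) ≢ 1 (mod 13) for each such q.
h = 2: 2^6 ≡ 12, 2^4 ≡ 3 (mod 13); none is 1, so 2 has order 12 and is a primitive root.
The smallest primitive root mod 13 is g = 2.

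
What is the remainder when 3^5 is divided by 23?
5 = 4 + 1 (binary 101). Repeated squaring mod 23: 3^1 ≡ 3; 3^2 ≡ 3² = 9 ≡ 9; 3^4 ≡ 9² = 81 ≡ 12. Multiply: 3^5 = 3^4 × 3^1 ≡ 12 × 3 (mod 23): 12 × 3 = 36 ≡ 13. So 3^5 ≡ 13 (mod 23).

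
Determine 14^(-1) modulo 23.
14^(-1) ≡ 5 (mod 23). Verification: 14 × 5 = 70 ≡ 1 (mod 23)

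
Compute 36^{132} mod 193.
112

Using successive squaring:
Binary expansion of 132: 10000100
Powers of 36 mod 193 (each is the square of the previous):
  36^1 ≡ 36 (mod 193)
  36^2 ≡ 36² = 1296 ≡ 138 (mod 193)
  36^4 ≡ 138² = 19044 ≡ 130 (mod 193)
  36^8 ≡ 130² = 16900 ≡ 109 (mod 193)
  36^16 ≡ 109² = 11881 ≡ 108 (mod 193)
  36^32 ≡ 108² = 11664 ≡ 84 (mod 193)
  36^64 ≡ 84² = 7056 ≡ 108 (mod 193)
  36^128 ≡ 108² = 11664 ≡ 84 (mod 193)
132 = 128 + 4, so 36^132 = 36^128 × 36^4 ≡ 84 × 130 (mod 193)
Multiplying step by step:
  84 × 130 = 10920 ≡ 112 (mod 193)
Result: 36^132 ≡ 112 (mod 193)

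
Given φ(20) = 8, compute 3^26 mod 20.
By Euler: 3^{8} ≡ 1 (mod 20) since gcd(3, 20) = 1. 26 = 3×8 + 2. So 3^{26} ≡ 3^{2} ≡ 9 (mod 20)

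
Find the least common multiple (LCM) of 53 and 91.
4823

First find GCD(53, 91) using the Euclidean algorithm:
53 = 0 × 91 + 53
91 = 1 × 53 + 38
53 = 1 × 38 + 15
38 = 2 × 15 + 8
15 = 1 × 8 + 7
8 = 1 × 7 + 1
7 = 7 × 1 + 0
GCD(53, 91) = 1

LCM formula: LCM(a, b) = (a × b) / GCD(a, b)
LCM(53, 91) = (53 × 91) / 1
LCM(53, 91) = 4823 / 1
LCM(53, 91) = 4823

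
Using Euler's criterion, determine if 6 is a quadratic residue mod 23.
By Euler's criterion: 6^{11} ≡ 1 (mod 23). Since this equals 1, 6 is a QR.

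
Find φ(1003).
928

Prime factorization: 1003 = 17 × 59
Using the formula φ(n) = n × Π(1 - 1/p) for each prime factor p:
φ(1003) = 1003 × (1 - 1/17) × (1 - 1/59)
φ(1003) = 928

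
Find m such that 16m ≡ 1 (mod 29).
16^(-1) ≡ 20 (mod 29). Verification: 16 × 20 = 320 ≡ 1 (mod 29)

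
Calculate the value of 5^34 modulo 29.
Using Fermat: 5^{28} ≡ 1 (mod 29). 34 ≡ 6 (mod 28). So 5^{34} ≡ 5^{6} ≡ 23 (mod 29)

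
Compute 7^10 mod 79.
10 = 8 + 2 (binary 1010). Repeated squaring mod 79: 7^1 ≡ 7; 7^2 ≡ 7² = 49 ≡ 49; 7^4 ≡ 49² = 2401 ≡ 31; 7^8 ≡ 31² = 961 ≡ 13. Multiply: 7^10 = 7^8 × 7^2 ≡ 13 × 49 (mod 79): 13 × 49 = 637 ≡ 5. So 7^10 ≡ 5 (mod 79).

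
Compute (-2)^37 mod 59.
Using repeated squaring. (-2) ≡ 57 (mod 59). 37 = 32 + 4 + 1 (binary 100101). Repeated squaring mod 59: 57^1 ≡ 57; 57^2 ≡ 57² = 3249 ≡ 4; 57^4 ≡ 4² = 16 ≡ 16; 57^8 ≡ 16² = 256 ≡ 20; 57^16 ≡ 20² = 400 ≡ 46; 57^32 ≡ 46² = 2116 ≡ 51. Multiply: (-2)^37 ≡ 57^32 × 57^4 × 57^1 ≡ 51 × 16 × 57 (mod 59): 51 × 16 = 816 ≡ 49; 49 × 57 = 2793 ≡ 20. So (-2)^37 ≡ 20 (mod 59).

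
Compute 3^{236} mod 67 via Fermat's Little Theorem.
25

By Fermat's Little Theorem, a^(p-1) ≡ 1 (mod p) for prime p and gcd(a, p) = 1
Here p = 67, so 3^66 ≡ 1 (mod 67)
We can reduce the exponent: 236 mod 66 = 38
So 3^236 ≡ 3^38 (mod 67)
Computing: 3^38 mod 67 = 25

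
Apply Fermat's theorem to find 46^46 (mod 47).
By Fermat's Little Theorem, 46^{46} ≡ 1 (mod 47) since 47 is prime and gcd(46, 47) = 1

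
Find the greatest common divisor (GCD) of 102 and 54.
6

Using the Euclidean algorithm:
102 = 1 × 54 + 48
54 = 1 × 48 + 6
48 = 8 × 6 + 0

GCD(102, 54) = 6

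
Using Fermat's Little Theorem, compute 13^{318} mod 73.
70

By Fermat's Little Theorem, a^(p-1) ≡ 1 (mod p) for prime p and gcd(a, p) = 1
Here p = 73, so 13^72 ≡ 1 (mod 73)
We can reduce the exponent: 318 mod 72 = 30
So 13^318 ≡ 13^30 (mod 73)
Computing: 13^30 mod 73 = 70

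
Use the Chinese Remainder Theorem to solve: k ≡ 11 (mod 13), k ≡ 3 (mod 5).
63

Using the Chinese Remainder Theorem:
M = product of moduli = 65
For equation 1: M_1 = 5, 5 ≡ 5 (mod 13), inverse of 5 mod 13 is 8 (check: 5 × 8 = 40 ≡ 1 (mod 13))
For equation 2: M_2 = 13, 13 ≡ 3 (mod 5), inverse of 13 mod 5 is 2 (check: 3 × 2 = 6 ≡ 1 (mod 5))
Combine: k ≡ Σ r_i×M_i×(M_i⁻¹ mod m_i) = 11×5×8 + 3×13×2 = 440 + 78 = 518
518 mod 65 = 63
k ≡ 63 (mod 65)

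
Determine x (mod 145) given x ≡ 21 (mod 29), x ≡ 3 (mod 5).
108

Using the Chinese Remainder Theorem:
M = product of moduli = 145
For equation 1: M_1 = 5, 5 ≡ 5 (mod 29), inverse of 5 mod 29 is 6 (check: 5 × 6 = 30 ≡ 1 (mod 29))
For equation 2: M_2 = 29, 29 ≡ 4 (mod 5), inverse of 29 mod 5 is 4 (check: 4 × 4 = 16 ≡ 1 (mod 5))
Combine: x ≡ Σ r_i×M_i×(M_i⁻¹ mod m_i) = 21×5×6 + 3×29×4 = 630 + 348 = 978
978 mod 145 = 108
x ≡ 108 (mod 145)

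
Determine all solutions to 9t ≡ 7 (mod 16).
15

Since gcd(9, 16) = 1 divides 7, a solution exists.
Multiply both sides by the inverse of 9 mod 16:
  9^(-1) mod 16 = 9
  x ≡ 9 × 7 ≡ 63 ≡ 15 (mod 16)
Verification: 9 × 15 = 135 = 8 × 16 + 7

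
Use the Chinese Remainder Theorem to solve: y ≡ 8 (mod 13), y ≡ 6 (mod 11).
138

Using the Chinese Remainder Theorem:
M = product of moduli = 143
For equation 1: M_1 = 11, 11 ≡ 11 (mod 13), inverse of 11 mod 13 is 6 (check: 11 × 6 = 66 ≡ 1 (mod 13))
For equation 2: M_2 = 13, 13 ≡ 2 (mod 11), inverse of 13 mod 11 is 6 (check: 2 × 6 = 12 ≡ 1 (mod 11))
Combine: y ≡ Σ r_i×M_i×(M_i⁻¹ mod m_i) = 8×11×6 + 6×13×6 = 528 + 468 = 996
996 mod 143 = 138
y ≡ 138 (mod 143)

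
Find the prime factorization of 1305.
3^2 × 5 × 29

Divide by primes starting from smallest:
1305 ÷ 3 = 435
435 ÷ 3 = 145
145 ÷ 5 = 29
29 ÷ 29 = 1

1305 = 3^2 × 5 × 29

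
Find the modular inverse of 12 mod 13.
12^(-1) ≡ 12 (mod 13). Verification: 12 × 12 = 144 ≡ 1 (mod 13)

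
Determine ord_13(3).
Powers of 3 mod 13: 3^1≡3, 3^2≡9, 3^3≡1. Order = 3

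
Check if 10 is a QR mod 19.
By Euler's criterion: 10^{9} ≡ 18 (mod 19). Since this equals -1 (≡ 18), 10 is not a QR.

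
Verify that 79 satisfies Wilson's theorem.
(78)! mod 79 = 78. Since this equals -1 (mod 79), Wilson confirms 79 is prime.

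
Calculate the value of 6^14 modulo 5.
Using Fermat: 6^{4} ≡ 1 (mod 5). 14 ≡ 2 (mod 4). So 6^{14} ≡ 6^{2} ≡ 1 (mod 5)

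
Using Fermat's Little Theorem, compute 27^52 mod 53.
By Fermat's Little Theorem, 27^{52} ≡ 1 (mod 53) since 53 is prime and gcd(27, 53) = 1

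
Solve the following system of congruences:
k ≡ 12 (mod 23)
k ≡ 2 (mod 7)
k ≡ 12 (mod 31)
2151

Using the Chinese Remainder Theorem:
M = product of moduli = 4991
For equation 1: M_1 = 217, 217 ≡ 10 (mod 23), inverse of 217 mod 23 is 7 (check: 10 × 7 = 70 ≡ 1 (mod 23))
For equation 2: M_2 = 713, 713 ≡ 6 (mod 7), inverse of 713 mod 7 is 6 (check: 6 × 6 = 36 ≡ 1 (mod 7))
For equation 3: M_3 = 161, 161 ≡ 6 (mod 31), inverse of 161 mod 31 is 26 (check: 6 × 26 = 156 ≡ 1 (mod 31))
Combine: k ≡ Σ r_i×M_i×(M_i⁻¹ mod m_i) = 12×217×7 + 2×713×6 + 12×161×26 = 18228 + 8556 + 50232 = 77016
77016 mod 4991 = 2151
k ≡ 2151 (mod 4991)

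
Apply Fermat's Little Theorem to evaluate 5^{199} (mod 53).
41

By Fermat's Little Theorem, a^(p-1) ≡ 1 (mod p) for prime p and gcd(a, p) = 1
Here p = 53, so 5^52 ≡ 1 (mod 53)
We can reduce the exponent: 199 mod 52 = 43
So 5^199 ≡ 5^43 (mod 53)
Computing: 5^43 mod 53 = 41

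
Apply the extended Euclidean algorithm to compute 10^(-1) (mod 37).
Extended GCD: 10(-11) + 37(3) = 1. So 10^(-1) ≡ 26 ≡ 26 (mod 37). Verify: 10 × 26 = 260 ≡ 1 (mod 37)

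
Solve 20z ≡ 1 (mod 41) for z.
20^(-1) ≡ 39 (mod 41). Verification: 20 × 39 = 780 ≡ 1 (mod 41)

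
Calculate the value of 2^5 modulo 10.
5 = 4 + 1 (binary 101). Repeated squaring mod 10: 2^1 ≡ 2; 2^2 ≡ 2² = 4 ≡ 4; 2^4 ≡ 4² = 16 ≡ 6. Multiply: 2^5 = 2^4 × 2^1 ≡ 6 × 2 (mod 10): 6 × 2 = 12 ≡ 2. So 2^5 ≡ 2 (mod 10).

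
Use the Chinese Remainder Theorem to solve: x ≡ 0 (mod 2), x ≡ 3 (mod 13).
16

Using the Chinese Remainder Theorem:
M = product of moduli = 26
For equation 1: M_1 = 13, 13 ≡ 1 (mod 2), inverse of 13 mod 2 is 1 (check: 1 × 1 = 1 ≡ 1 (mod 2))
For equation 2: M_2 = 2, 2 ≡ 2 (mod 13), inverse of 2 mod 13 is 7 (check: 2 × 7 = 14 ≡ 1 (mod 13))
Combine: x ≡ Σ r_i×M_i×(M_i⁻¹ mod m_i) = 0×13×1 + 3×2×7 = 0 + 42 = 42
42 mod 26 = 16
x ≡ 16 (mod 26)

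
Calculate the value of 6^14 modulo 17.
Using repeated squaring. 14 = 8 + 4 + 2 (binary 1110). Repeated squaring mod 17: 6^1 ≡ 6; 6^2 ≡ 6² = 36 ≡ 2; 6^4 ≡ 2² = 4 ≡ 4; 6^8 ≡ 4² = 16 ≡ 16. Multiply: 6^14 = 6^8 × 6^4 × 6^2 ≡ 16 × 4 × 2 (mod 17): 16 × 4 = 64 ≡ 13; 13 × 2 = 26 ≡ 9. So 6^14 ≡ 9 (mod 17).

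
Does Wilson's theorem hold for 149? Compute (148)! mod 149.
(148)! mod 149 = 148. Since this equals -1 (mod 149), Wilson confirms 149 is prime.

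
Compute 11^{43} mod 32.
19

Using successive squaring:
Binary expansion of 43: 101011
Powers of 11 mod 32 (each is the square of the previous):
  11^1 ≡ 11 (mod 32)
  11^2 ≡ 11² = 121 ≡ 25 (mod 32)
  11^4 ≡ 25² = 625 ≡ 17 (mod 32)
  11^8 ≡ 17² = 289 ≡ 1 (mod 32)
  11^16 ≡ 1² = 1 ≡ 1 (mod 32)
  11^32 ≡ 1² = 1 ≡ 1 (mod 32)
43 = 32 + 8 + 2 + 1, so 11^43 = 11^32 × 11^8 × 11^2 × 11^1 ≡ 1 × 1 × 25 × 11 (mod 32)
Multiplying step by step:
  1 × 1 = 1 ≡ 1 (mod 32)
  1 × 25 = 25 ≡ 25 (mod 32)
  25 × 11 = 275 ≡ 19 (mod 32)
Result: 11^43 ≡ 19 (mod 32)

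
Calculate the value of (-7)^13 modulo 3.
Using Fermat: (-7)^{2} ≡ 1 (mod 3). 13 ≡ 1 (mod 2). So (-7)^{13} ≡ (-7)^{1} ≡ 2 (mod 3)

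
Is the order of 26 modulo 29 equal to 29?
No, the actual order is 28, not 29.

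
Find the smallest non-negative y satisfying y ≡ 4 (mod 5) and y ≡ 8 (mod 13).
M = 5 × 13 = 65. M₁ = 13, y₁ ≡ 2 (mod 5). M₂ = 5, y₂ ≡ 8 (mod 13). y = 4×13×2 + 8×5×8 ≡ 34 (mod 65)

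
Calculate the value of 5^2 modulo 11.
2 = 2 (binary 10). Repeated squaring mod 11: 5^1 ≡ 5; 5^2 ≡ 5² = 25 ≡ 3. So 5^2 ≡ 3 (mod 11).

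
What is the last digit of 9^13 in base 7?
Using Fermat: 9^{6} ≡ 1 (mod 7). 13 ≡ 1 (mod 6). So 9^{13} ≡ 9^{1} ≡ 2 (mod 7)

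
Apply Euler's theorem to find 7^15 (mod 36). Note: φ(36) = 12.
By Euler: 7^{12} ≡ 1 (mod 36) since gcd(7, 36) = 1. 15 = 1×12 + 3. So 7^{15} ≡ 7^{3} ≡ 19 (mod 36)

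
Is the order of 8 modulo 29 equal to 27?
No, the actual order is 28, not 27.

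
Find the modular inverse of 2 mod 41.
2^(-1) ≡ 21 (mod 41). Verification: 2 × 21 = 42 ≡ 1 (mod 41)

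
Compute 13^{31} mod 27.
22

Using successive squaring:
Binary expansion of 31: 11111
Powers of 13 mod 27 (each is the square of the previous):
  13^1 ≡ 13 (mod 27)
  13^2 ≡ 13² = 169 ≡ 7 (mod 27)
  13^4 ≡ 7² = 49 ≡ 22 (mod 27)
  13^8 ≡ 22² = 484 ≡ 25 (mod 27)
  13^16 ≡ 25² = 625 ≡ 4 (mod 27)
31 = 16 + 8 + 4 + 2 + 1, so 13^31 = 13^16 × 13^8 × 13^4 × 13^2 × 13^1 ≡ 4 × 25 × 22 × 7 × 13 (mod 27)
Multiplying step by step:
  4 × 25 = 100 ≡ 19 (mod 27)
  19 × 22 = 418 ≡ 13 (mod 27)
  13 × 7 = 91 ≡ 10 (mod 27)
  10 × 13 = 130 ≡ 22 (mod 27)
Result: 13^31 ≡ 22 (mod 27)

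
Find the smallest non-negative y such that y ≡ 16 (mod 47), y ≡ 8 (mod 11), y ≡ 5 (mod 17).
8335

Using the Chinese Remainder Theorem:
M = product of moduli = 8789
For equation 1: M_1 = 187, 187 ≡ 46 (mod 47), inverse of 187 mod 47 is 46 (check: 46 × 46 = 2116 ≡ 1 (mod 47))
For equation 2: M_2 = 799, 799 ≡ 7 (mod 11), inverse of 799 mod 11 is 8 (check: 7 × 8 = 56 ≡ 1 (mod 11))
For equation 3: M_3 = 517, 517 ≡ 7 (mod 17), inverse of 517 mod 17 is 5 (check: 7 × 5 = 35 ≡ 1 (mod 17))
Combine: y ≡ Σ r_i×M_i×(M_i⁻¹ mod m_i) = 16×187×46 + 8×799×8 + 5×517×5 = 137632 + 51136 + 12925 = 201693
201693 mod 8789 = 8335
y ≡ 8335 (mod 8789)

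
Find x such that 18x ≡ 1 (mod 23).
18^(-1) ≡ 9 (mod 23). Verification: 18 × 9 = 162 ≡ 1 (mod 23)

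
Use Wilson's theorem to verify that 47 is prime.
(46)! mod 47 = 46. Since this equals -1 (mod 47), Wilson confirms 47 is prime.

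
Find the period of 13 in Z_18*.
Powers of 13 mod 18: 13^1≡13, 13^2≡7, 13^3≡1. Order = 3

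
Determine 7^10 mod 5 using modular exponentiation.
7 ≡ 2 (mod 5). 10 = 8 + 2 (binary 1010). Repeated squaring mod 5: 2^1 ≡ 2; 2^2 ≡ 2² = 4 ≡ 4; 2^4 ≡ 4² = 16 ≡ 1; 2^8 ≡ 1² = 1 ≡ 1. Multiply: 7^10 ≡ 2^8 × 2^2 ≡ 1 × 4 (mod 5): 1 × 4 = 4 ≡ 4. So 7^10 ≡ 4 (mod 5).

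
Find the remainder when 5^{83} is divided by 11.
By Fermat: 5^{10} ≡ 1 (mod 11). 83 = 8×10 + 3. So 5^{83} ≡ 5^{3} ≡ 4 (mod 11)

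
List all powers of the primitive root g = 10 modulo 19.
g^1, g^2, ..., g^{18} mod 19: {10, 5, 12, 6, 3, 11, 15, 17, 18, 9, 14, 7, 13, 16, 8, 4, 2, 1}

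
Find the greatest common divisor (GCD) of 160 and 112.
16

Using the Euclidean algorithm:
160 = 1 × 112 + 48
112 = 2 × 48 + 16
48 = 3 × 16 + 0

GCD(160, 112) = 16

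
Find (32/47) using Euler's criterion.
(32/47) = 32^{23} mod 47 = 1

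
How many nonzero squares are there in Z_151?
For prime 151, there are (p-1)/2 = (151-1)/2 = 75 quadratic residues (excluding 0).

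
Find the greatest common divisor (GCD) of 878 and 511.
1

Using the Euclidean algorithm:
878 = 1 × 511 + 367
511 = 1 × 367 + 144
367 = 2 × 144 + 79
144 = 1 × 79 + 65
79 = 1 × 65 + 14
65 = 4 × 14 + 9
14 = 1 × 9 + 5
9 = 1 × 5 + 4
5 = 1 × 4 + 1
4 = 4 × 1 + 0

GCD(878, 511) = 1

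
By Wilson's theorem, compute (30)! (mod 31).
By Wilson's theorem, (30)! ≡ -1 ≡ 30 (mod 31)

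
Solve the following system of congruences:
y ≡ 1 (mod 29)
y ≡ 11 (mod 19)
30

Using the Chinese Remainder Theorem:
M = product of moduli = 551
For equation 1: M_1 = 19, 19 ≡ 19 (mod 29), inverse of 19 mod 29 is 26 (check: 19 × 26 = 494 ≡ 1 (mod 29))
For equation 2: M_2 = 29, 29 ≡ 10 (mod 19), inverse of 29 mod 19 is 2 (check: 10 × 2 = 20 ≡ 1 (mod 19))
Combine: y ≡ Σ r_i×M_i×(M_i⁻¹ mod m_i) = 1×19×26 + 11×29×2 = 494 + 638 = 1132
1132 mod 551 = 30
y ≡ 30 (mod 551)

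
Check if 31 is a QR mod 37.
By Euler's criterion: 31^{18} ≡ 36 (mod 37). Since this equals -1 (≡ 36), 31 is not a QR.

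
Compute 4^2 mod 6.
2 = 2 (binary 10). Repeated squaring mod 6: 4^1 ≡ 4; 4^2 ≡ 4² = 16 ≡ 4. So 4^2 ≡ 4 (mod 6).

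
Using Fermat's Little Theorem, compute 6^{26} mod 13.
10

By Fermat's Little Theorem, a^(p-1) ≡ 1 (mod p) for prime p and gcd(a, p) = 1
Here p = 13, so 6^12 ≡ 1 (mod 13)
We can reduce the exponent: 26 mod 12 = 2
So 6^26 ≡ 6^2 (mod 13)
Computing: 6^2 mod 13 = 10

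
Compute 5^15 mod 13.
Using Fermat: 5^{12} ≡ 1 (mod 13). 15 ≡ 3 (mod 12). So 5^{15} ≡ 5^{3} ≡ 8 (mod 13)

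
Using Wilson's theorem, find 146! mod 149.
(148)! = (146)! × (147) × (148) ≡ -1 (mod 149). So (146)! ≡ -1 × [(148)(147)]^(-1) ≡ 74 (mod 149)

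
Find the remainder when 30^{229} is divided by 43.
By Fermat: 30^{42} ≡ 1 (mod 43). 229 = 5×42 + 19. So 30^{229} ≡ 30^{19} ≡ 29 (mod 43)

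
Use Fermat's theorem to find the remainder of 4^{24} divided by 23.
16

By Fermat's Little Theorem, a^(p-1) ≡ 1 (mod p) for prime p and gcd(a, p) = 1
Here p = 23, so 4^22 ≡ 1 (mod 23)
We can reduce the exponent: 24 mod 22 = 2
So 4^24 ≡ 4^2 (mod 23)
Computing: 4^2 mod 23 = 16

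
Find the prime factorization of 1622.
2 × 811

Divide by primes starting from smallest:
1622 ÷ 2 = 811
811 ÷ 811 = 1

1622 = 2 × 811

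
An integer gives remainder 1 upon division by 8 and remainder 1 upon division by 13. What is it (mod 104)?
M = 8 × 13 = 104. M₁ = 13, y₁ ≡ 5 (mod 8). M₂ = 8, y₂ ≡ 5 (mod 13). n = 1×13×5 + 1×8×5 ≡ 1 (mod 104). The smallest positive such number is 1.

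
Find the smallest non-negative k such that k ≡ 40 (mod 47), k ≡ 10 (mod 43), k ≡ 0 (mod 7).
12824

Using the Chinese Remainder Theorem:
M = product of moduli = 14147
For equation 1: M_1 = 301, 301 ≡ 19 (mod 47), inverse of 301 mod 47 is 5 (check: 19 × 5 = 95 ≡ 1 (mod 47))
For equation 2: M_2 = 329, 329 ≡ 28 (mod 43), inverse of 329 mod 43 is 20 (check: 28 × 20 = 560 ≡ 1 (mod 43))
For equation 3: M_3 = 2021, 2021 ≡ 5 (mod 7), inverse of 2021 mod 7 is 3 (check: 5 × 3 = 15 ≡ 1 (mod 7))
Combine: k ≡ Σ r_i×M_i×(M_i⁻¹ mod m_i) = 40×301×5 + 10×329×20 + 0×2021×3 = 60200 + 65800 + 0 = 126000
126000 mod 14147 = 12824
k ≡ 12824 (mod 14147)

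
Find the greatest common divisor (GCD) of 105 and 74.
1

Using the Euclidean algorithm:
105 = 1 × 74 + 31
74 = 2 × 31 + 12
31 = 2 × 12 + 7
12 = 1 × 7 + 5
7 = 1 × 5 + 2
5 = 2 × 2 + 1
2 = 2 × 1 + 0

GCD(105, 74) = 1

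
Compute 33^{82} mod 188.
21

Using successive squaring:
Binary expansion of 82: 1010010
Powers of 33 mod 188 (each is the square of the previous):
  33^1 ≡ 33 (mod 188)
  33^2 ≡ 33² = 1089 ≡ 149 (mod 188)
  33^4 ≡ 149² = 22201 ≡ 17 (mod 188)
  33^8 ≡ 17² = 289 ≡ 101 (mod 188)
  33^16 ≡ 101² = 10201 ≡ 49 (mod 188)
  33^32 ≡ 49² = 2401 ≡ 145 (mod 188)
  33^64 ≡ 145² = 21025 ≡ 157 (mod 188)
82 = 64 + 16 + 2, so 33^82 = 33^64 × 33^16 × 33^2 ≡ 157 × 49 × 149 (mod 188)
Multiplying step by step:
  157 × 49 = 7693 ≡ 173 (mod 188)
  173 × 149 = 25777 ≡ 21 (mod 188)
Result: 33^82 ≡ 21 (mod 188)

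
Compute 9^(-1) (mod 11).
9^(-1) ≡ 5 (mod 11). Verification: 9 × 5 = 45 ≡ 1 (mod 11)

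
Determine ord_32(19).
Powers of 19 mod 32: 19^1≡19, 19^2≡9, 19^3≡11, 19^4≡17, 19^5≡3, 19^6≡25, 19^7≡27, 19^8≡1. Order = 8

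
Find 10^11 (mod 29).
Using repeated squaring. 11 = 8 + 2 + 1 (binary 1011). Repeated squaring mod 29: 10^1 ≡ 10; 10^2 ≡ 10² = 100 ≡ 13; 10^4 ≡ 13² = 169 ≡ 24; 10^8 ≡ 24² = 576 ≡ 25. Multiply: 10^11 = 10^8 × 10^2 × 10^1 ≡ 25 × 13 × 10 (mod 29): 25 × 13 = 325 ≡ 6; 6 × 10 = 60 ≡ 2. So 10^11 ≡ 2 (mod 29).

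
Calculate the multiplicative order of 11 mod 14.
Powers of 11 mod 14: 11^1≡11, 11^2≡9, 11^3≡1. Order = 3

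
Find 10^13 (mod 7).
Using Fermat: 10^{6} ≡ 1 (mod 7). 13 ≡ 1 (mod 6). So 10^{13} ≡ 10^{1} ≡ 3 (mod 7)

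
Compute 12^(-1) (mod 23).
2

Using Extended Euclidean Algorithm:
gcd(12, 23) = 1
Bezout coefficients: 12 × 2 + 23 × -1 = 1
So 12 × 2 ≡ 1 (mod 23)
The inverse is 2 mod 23 = 2
Verification: 12 × 2 = 24 = 1 × 23 + 1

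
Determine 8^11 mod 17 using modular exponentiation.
Using repeated squaring. 11 = 8 + 2 + 1 (binary 1011). Repeated squaring mod 17: 8^1 ≡ 8; 8^2 ≡ 8² = 64 ≡ 13; 8^4 ≡ 13² = 169 ≡ 16; 8^8 ≡ 16² = 256 ≡ 1. Multiply: 8^11 = 8^8 × 8^2 × 8^1 ≡ 1 × 13 × 8 (mod 17): 1 × 13 = 13 ≡ 13; 13 × 8 = 104 ≡ 2. So 8^11 ≡ 2 (mod 17).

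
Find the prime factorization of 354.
2 × 3 × 59

Divide by primes starting from smallest:
354 ÷ 2 = 177
177 ÷ 3 = 59
59 ÷ 59 = 1

354 = 2 × 3 × 59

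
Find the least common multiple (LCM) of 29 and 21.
609

First find GCD(29, 21) using the Euclidean algorithm:
29 = 1 × 21 + 8
21 = 2 × 8 + 5
8 = 1 × 5 + 3
5 = 1 × 3 + 2
3 = 1 × 2 + 1
2 = 2 × 1 + 0
GCD(29, 21) = 1

LCM formula: LCM(a, b) = (a × b) / GCD(a, b)
LCM(29, 21) = (29 × 21) / 1
LCM(29, 21) = 609 / 1
LCM(29, 21) = 609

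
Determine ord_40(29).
Powers of 29 mod 40: 29^1≡29, 29^2≡1. Order = 2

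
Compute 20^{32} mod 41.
10

Using successive squaring:
Binary expansion of 32: 100000
Powers of 20 mod 41 (each is the square of the previous):
  20^1 ≡ 20 (mod 41)
  20^2 ≡ 20² = 400 ≡ 31 (mod 41)
  20^4 ≡ 31² = 961 ≡ 18 (mod 41)
  20^8 ≡ 18² = 324 ≡ 37 (mod 41)
  20^16 ≡ 37² = 1369 ≡ 16 (mod 41)
  20^32 ≡ 16² = 256 ≡ 10 (mod 41)
32 is a power of 2, so 20^32 is the last square: ≡ 10 (mod 41)
Result: 20^32 ≡ 10 (mod 41)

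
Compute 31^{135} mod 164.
163

Using successive squaring:
Binary expansion of 135: 10000111
Powers of 31 mod 164 (each is the square of the previous):
  31^1 ≡ 31 (mod 164)
  31^2 ≡ 31² = 961 ≡ 141 (mod 164)
  31^4 ≡ 141² = 19881 ≡ 37 (mod 164)
  31^8 ≡ 37² = 1369 ≡ 57 (mod 164)
  31^16 ≡ 57² = 3249 ≡ 133 (mod 164)
  31^32 ≡ 133² = 17689 ≡ 141 (mod 164)
  31^64 ≡ 141² = 19881 ≡ 37 (mod 164)
  31^128 ≡ 37² = 1369 ≡ 57 (mod 164)
135 = 128 + 4 + 2 + 1, so 31^135 = 31^128 × 31^4 × 31^2 × 31^1 ≡ 57 × 37 × 141 × 31 (mod 164)
Multiplying step by step:
  57 × 37 = 2109 ≡ 141 (mod 164)
  141 × 141 = 19881 ≡ 37 (mod 164)
  37 × 31 = 1147 ≡ 163 (mod 164)
Result: 31^135 ≡ 163 (mod 164)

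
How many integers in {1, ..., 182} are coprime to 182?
72

Prime factorization: 182 = 2 × 7 × 13
Using the formula φ(n) = n × Π(1 - 1/p) for each prime factor p:
φ(182) = 182 × (1 - 1/2) × (1 - 1/7) × (1 - 1/13)
φ(182) = 72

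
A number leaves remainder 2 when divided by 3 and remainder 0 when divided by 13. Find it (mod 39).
M = 3 × 13 = 39. M₁ = 13, y₁ ≡ 1 (mod 3). M₂ = 3, y₂ ≡ 9 (mod 13). y = 2×13×1 + 0×3×9 ≡ 26 (mod 39)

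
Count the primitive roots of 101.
40

The number of primitive roots modulo p is φ(p-1) = φ(100)
φ(100) = 40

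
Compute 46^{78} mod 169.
168

Using successive squaring:
Binary expansion of 78: 1001110
Powers of 46 mod 169 (each is the square of the previous):
  46^1 ≡ 46 (mod 169)
  46^2 ≡ 46² = 2116 ≡ 88 (mod 169)
  46^4 ≡ 88² = 7744 ≡ 139 (mod 169)
  46^8 ≡ 139² = 19321 ≡ 55 (mod 169)
  46^16 ≡ 55² = 3025 ≡ 152 (mod 169)
  46^32 ≡ 152² = 23104 ≡ 120 (mod 169)
  46^64 ≡ 120² = 14400 ≡ 35 (mod 169)
78 = 64 + 8 + 4 + 2, so 46^78 = 46^64 × 46^8 × 46^4 × 46^2 ≡ 35 × 55 × 139 × 88 (mod 169)
Multiplying step by step:
  35 × 55 = 1925 ≡ 66 (mod 169)
  66 × 139 = 9174 ≡ 48 (mod 169)
  48 × 88 = 4224 ≡ 168 (mod 169)
Result: 46^78 ≡ 168 (mod 169)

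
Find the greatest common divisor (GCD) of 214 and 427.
1

Using the Euclidean algorithm:
214 = 0 × 427 + 214
427 = 1 × 214 + 213
214 = 1 × 213 + 1
213 = 213 × 1 + 0

GCD(214, 427) = 1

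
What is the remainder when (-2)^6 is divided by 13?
(-2) ≡ 11 (mod 13). 6 = 4 + 2 (binary 110). Repeated squaring mod 13: 11^1 ≡ 11; 11^2 ≡ 11² = 121 ≡ 4; 11^4 ≡ 4² = 16 ≡ 3. Multiply: (-2)^6 ≡ 11^4 × 11^2 ≡ 3 × 4 (mod 13): 3 × 4 = 12 ≡ 12. So (-2)^6 ≡ 12 (mod 13).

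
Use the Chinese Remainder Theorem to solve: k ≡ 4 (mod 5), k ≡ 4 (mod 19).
4

Using the Chinese Remainder Theorem:
M = product of moduli = 95
For equation 1: M_1 = 19, 19 ≡ 4 (mod 5), inverse of 19 mod 5 is 4 (check: 4 × 4 = 16 ≡ 1 (mod 5))
For equation 2: M_2 = 5, 5 ≡ 5 (mod 19), inverse of 5 mod 19 is 4 (check: 5 × 4 = 20 ≡ 1 (mod 19))
Combine: k ≡ Σ r_i×M_i×(M_i⁻¹ mod m_i) = 4×19×4 + 4×5×4 = 304 + 80 = 384
384 mod 95 = 4
k ≡ 4 (mod 95)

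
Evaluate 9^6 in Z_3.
9 ≡ 0 (mod 3). 6 = 4 + 2 (binary 110). Repeated squaring mod 3: 0^1 ≡ 0; 0^2 ≡ 0² = 0 ≡ 0; 0^4 ≡ 0² = 0 ≡ 0. Multiply: 9^6 ≡ 0^4 × 0^2 ≡ 0 × 0 (mod 3): 0 × 0 = 0 ≡ 0. So 9^6 ≡ 0 (mod 3).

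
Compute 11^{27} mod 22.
11

Using successive squaring:
Binary expansion of 27: 11011
Powers of 11 mod 22 (each is the square of the previous):
  11^1 ≡ 11 (mod 22)
  11^2 ≡ 11² = 121 ≡ 11 (mod 22)
  11^4 ≡ 11² = 121 ≡ 11 (mod 22)
  11^8 ≡ 11² = 121 ≡ 11 (mod 22)
  11^16 ≡ 11² = 121 ≡ 11 (mod 22)
27 = 16 + 8 + 2 + 1, so 11^27 = 11^16 × 11^8 × 11^2 × 11^1 ≡ 11 × 11 × 11 × 11 (mod 22)
Multiplying step by step:
  11 × 11 = 121 ≡ 11 (mod 22)
  11 × 11 = 121 ≡ 11 (mod 22)
  11 × 11 = 121 ≡ 11 (mod 22)
Result: 11^27 ≡ 11 (mod 22)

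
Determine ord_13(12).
Powers of 12 mod 13: 12^1≡12, 12^2≡1. Order = 2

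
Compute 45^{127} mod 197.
73

Using successive squaring:
Binary expansion of 127: 1111111
Powers of 45 mod 197 (each is the square of the previous):
  45^1 ≡ 45 (mod 197)
  45^2 ≡ 45² = 2025 ≡ 55 (mod 197)
  45^4 ≡ 55² = 3025 ≡ 70 (mod 197)
  45^8 ≡ 70² = 4900 ≡ 172 (mod 197)
  45^16 ≡ 172² = 29584 ≡ 34 (mod 197)
  45^32 ≡ 34² = 1156 ≡ 171 (mod 197)
  45^64 ≡ 171² = 29241 ≡ 85 (mod 197)
127 = 64 + 32 + 16 + 8 + 4 + 2 + 1, so 45^127 = 45^64 × 45^32 × 45^16 × 45^8 × 45^4 × 45^2 × 45^1 ≡ 85 × 171 × 34 × 172 × 70 × 55 × 45 (mod 197)
Multiplying step by step:
  85 × 171 = 14535 ≡ 154 (mod 197)
  154 × 34 = 5236 ≡ 114 (mod 197)
  114 × 172 = 19608 ≡ 105 (mod 197)
  105 × 70 = 7350 ≡ 61 (mod 197)
  61 × 55 = 3355 ≡ 6 (mod 197)
  6 × 45 = 270 ≡ 73 (mod 197)
Result: 45^127 ≡ 73 (mod 197)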